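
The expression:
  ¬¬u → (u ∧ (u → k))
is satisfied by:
  {k: True, u: False}
  {u: False, k: False}
  {u: True, k: True}


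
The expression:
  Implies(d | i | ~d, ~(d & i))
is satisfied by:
  {d: False, i: False}
  {i: True, d: False}
  {d: True, i: False}


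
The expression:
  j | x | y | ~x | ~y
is always true.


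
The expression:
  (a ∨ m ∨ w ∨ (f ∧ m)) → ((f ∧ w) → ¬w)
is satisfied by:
  {w: False, f: False}
  {f: True, w: False}
  {w: True, f: False}


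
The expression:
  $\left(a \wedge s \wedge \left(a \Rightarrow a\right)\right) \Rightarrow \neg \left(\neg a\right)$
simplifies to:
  $\text{True}$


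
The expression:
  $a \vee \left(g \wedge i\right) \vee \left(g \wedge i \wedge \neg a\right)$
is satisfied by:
  {i: True, a: True, g: True}
  {i: True, a: True, g: False}
  {a: True, g: True, i: False}
  {a: True, g: False, i: False}
  {i: True, g: True, a: False}


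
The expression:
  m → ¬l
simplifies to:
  ¬l ∨ ¬m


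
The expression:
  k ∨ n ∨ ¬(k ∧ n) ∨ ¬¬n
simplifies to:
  True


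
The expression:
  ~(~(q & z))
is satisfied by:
  {z: True, q: True}


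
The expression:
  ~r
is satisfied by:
  {r: False}


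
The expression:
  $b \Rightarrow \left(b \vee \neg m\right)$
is always true.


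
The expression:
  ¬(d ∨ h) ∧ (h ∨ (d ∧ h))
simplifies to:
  False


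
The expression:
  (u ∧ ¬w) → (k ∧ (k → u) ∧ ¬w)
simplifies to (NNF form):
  k ∨ w ∨ ¬u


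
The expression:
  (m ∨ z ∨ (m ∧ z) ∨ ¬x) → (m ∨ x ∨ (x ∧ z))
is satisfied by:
  {x: True, m: True}
  {x: True, m: False}
  {m: True, x: False}


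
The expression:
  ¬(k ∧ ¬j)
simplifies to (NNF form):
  j ∨ ¬k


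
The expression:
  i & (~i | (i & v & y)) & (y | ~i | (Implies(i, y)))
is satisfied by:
  {i: True, y: True, v: True}


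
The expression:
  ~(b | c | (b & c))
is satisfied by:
  {b: False, c: False}


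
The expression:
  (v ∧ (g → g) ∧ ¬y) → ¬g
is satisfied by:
  {y: True, g: False, v: False}
  {g: False, v: False, y: False}
  {y: True, v: True, g: False}
  {v: True, g: False, y: False}
  {y: True, g: True, v: False}
  {g: True, y: False, v: False}
  {y: True, v: True, g: True}


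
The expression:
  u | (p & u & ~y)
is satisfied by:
  {u: True}


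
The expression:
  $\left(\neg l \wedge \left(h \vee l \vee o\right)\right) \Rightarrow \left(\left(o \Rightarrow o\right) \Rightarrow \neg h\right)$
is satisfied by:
  {l: True, h: False}
  {h: False, l: False}
  {h: True, l: True}


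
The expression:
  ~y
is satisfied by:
  {y: False}


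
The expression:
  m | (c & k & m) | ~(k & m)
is always true.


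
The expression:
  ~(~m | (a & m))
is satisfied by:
  {m: True, a: False}


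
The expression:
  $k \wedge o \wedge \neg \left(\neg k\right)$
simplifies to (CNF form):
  $k \wedge o$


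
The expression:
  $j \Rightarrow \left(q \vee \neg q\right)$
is always true.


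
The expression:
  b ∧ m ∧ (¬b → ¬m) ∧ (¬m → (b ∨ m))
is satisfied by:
  {m: True, b: True}


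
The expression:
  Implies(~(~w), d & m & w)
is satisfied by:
  {m: True, d: True, w: False}
  {m: True, d: False, w: False}
  {d: True, m: False, w: False}
  {m: False, d: False, w: False}
  {m: True, w: True, d: True}


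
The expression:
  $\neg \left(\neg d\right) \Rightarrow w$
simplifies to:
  $w \vee \neg d$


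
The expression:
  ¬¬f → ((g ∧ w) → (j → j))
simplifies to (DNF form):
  True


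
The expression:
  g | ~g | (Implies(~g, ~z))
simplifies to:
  True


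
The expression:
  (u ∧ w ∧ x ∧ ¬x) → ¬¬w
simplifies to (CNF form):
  True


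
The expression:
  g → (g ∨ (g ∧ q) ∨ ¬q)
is always true.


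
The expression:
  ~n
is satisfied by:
  {n: False}


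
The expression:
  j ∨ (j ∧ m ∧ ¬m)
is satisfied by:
  {j: True}


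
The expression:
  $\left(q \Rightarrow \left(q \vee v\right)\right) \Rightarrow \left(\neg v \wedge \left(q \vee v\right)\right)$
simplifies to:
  $q \wedge \neg v$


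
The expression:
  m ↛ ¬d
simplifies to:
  d ∧ m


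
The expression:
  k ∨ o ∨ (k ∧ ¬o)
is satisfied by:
  {k: True, o: True}
  {k: True, o: False}
  {o: True, k: False}


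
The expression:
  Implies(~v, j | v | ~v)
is always true.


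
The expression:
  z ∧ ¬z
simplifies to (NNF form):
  False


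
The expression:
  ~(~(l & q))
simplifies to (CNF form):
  l & q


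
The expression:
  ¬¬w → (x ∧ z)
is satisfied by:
  {z: True, x: True, w: False}
  {z: True, x: False, w: False}
  {x: True, z: False, w: False}
  {z: False, x: False, w: False}
  {z: True, w: True, x: True}


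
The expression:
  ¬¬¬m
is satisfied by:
  {m: False}


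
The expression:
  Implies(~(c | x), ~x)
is always true.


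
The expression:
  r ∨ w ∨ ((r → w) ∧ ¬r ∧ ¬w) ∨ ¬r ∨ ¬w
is always true.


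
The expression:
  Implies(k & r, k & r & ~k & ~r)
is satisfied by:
  {k: False, r: False}
  {r: True, k: False}
  {k: True, r: False}


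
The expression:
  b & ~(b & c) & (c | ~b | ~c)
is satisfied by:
  {b: True, c: False}


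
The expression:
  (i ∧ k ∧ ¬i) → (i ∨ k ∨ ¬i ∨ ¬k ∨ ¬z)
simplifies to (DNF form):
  True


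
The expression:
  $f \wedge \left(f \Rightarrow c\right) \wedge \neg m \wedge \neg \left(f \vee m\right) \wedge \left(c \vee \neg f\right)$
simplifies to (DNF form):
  $\text{False}$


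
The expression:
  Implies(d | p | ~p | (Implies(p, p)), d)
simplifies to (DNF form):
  d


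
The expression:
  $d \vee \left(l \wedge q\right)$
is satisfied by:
  {d: True, q: True, l: True}
  {d: True, q: True, l: False}
  {d: True, l: True, q: False}
  {d: True, l: False, q: False}
  {q: True, l: True, d: False}


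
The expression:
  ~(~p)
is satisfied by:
  {p: True}


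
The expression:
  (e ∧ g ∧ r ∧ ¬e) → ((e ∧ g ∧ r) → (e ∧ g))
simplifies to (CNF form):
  True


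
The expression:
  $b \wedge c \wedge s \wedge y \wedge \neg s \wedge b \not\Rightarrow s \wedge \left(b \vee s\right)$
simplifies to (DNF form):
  $\text{False}$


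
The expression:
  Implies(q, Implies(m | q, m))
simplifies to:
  m | ~q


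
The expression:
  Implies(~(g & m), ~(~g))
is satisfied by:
  {g: True}


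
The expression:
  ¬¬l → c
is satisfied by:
  {c: True, l: False}
  {l: False, c: False}
  {l: True, c: True}


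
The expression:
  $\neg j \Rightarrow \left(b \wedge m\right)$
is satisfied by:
  {m: True, j: True, b: True}
  {m: True, j: True, b: False}
  {j: True, b: True, m: False}
  {j: True, b: False, m: False}
  {m: True, b: True, j: False}


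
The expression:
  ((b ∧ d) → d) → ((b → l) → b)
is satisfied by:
  {b: True}


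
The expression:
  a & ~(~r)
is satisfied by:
  {r: True, a: True}


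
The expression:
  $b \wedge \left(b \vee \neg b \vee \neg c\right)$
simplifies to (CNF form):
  $b$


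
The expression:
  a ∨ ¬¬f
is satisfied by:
  {a: True, f: True}
  {a: True, f: False}
  {f: True, a: False}


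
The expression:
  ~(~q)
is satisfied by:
  {q: True}


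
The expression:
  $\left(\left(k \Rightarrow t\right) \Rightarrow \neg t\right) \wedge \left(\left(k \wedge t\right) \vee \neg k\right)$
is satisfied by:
  {t: False, k: False}


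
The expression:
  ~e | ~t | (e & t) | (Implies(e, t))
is always true.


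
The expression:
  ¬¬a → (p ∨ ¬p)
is always true.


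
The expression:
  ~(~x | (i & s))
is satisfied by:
  {x: True, s: False, i: False}
  {i: True, x: True, s: False}
  {s: True, x: True, i: False}


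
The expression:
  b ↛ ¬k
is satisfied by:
  {b: True, k: True}


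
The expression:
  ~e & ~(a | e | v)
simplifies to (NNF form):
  ~a & ~e & ~v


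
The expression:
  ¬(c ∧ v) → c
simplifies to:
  c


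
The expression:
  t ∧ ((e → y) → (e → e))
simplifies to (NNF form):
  t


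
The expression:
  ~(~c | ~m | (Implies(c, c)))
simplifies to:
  False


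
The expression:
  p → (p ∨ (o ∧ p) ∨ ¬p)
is always true.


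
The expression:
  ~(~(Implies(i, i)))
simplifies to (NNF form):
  True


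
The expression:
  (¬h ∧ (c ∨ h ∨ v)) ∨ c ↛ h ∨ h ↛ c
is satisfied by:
  {v: True, h: False, c: False}
  {v: True, h: True, c: False}
  {h: True, v: False, c: False}
  {c: True, v: True, h: False}
  {c: True, v: False, h: False}


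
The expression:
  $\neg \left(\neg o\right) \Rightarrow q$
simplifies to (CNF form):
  $q \vee \neg o$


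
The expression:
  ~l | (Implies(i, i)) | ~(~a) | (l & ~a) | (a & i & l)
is always true.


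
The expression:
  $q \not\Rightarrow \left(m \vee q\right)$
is never true.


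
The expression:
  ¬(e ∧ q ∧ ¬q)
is always true.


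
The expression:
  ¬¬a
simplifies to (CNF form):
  a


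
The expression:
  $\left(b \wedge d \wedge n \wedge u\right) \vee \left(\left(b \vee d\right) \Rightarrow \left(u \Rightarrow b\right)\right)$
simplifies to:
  $b \vee \neg d \vee \neg u$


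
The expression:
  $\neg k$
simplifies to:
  $\neg k$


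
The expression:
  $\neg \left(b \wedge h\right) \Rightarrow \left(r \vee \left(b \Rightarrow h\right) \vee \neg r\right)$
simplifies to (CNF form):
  $\text{True}$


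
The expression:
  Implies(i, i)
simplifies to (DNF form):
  True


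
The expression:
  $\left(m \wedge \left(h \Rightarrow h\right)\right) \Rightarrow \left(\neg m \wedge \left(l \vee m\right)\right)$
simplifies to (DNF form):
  $\neg m$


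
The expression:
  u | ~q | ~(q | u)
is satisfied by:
  {u: True, q: False}
  {q: False, u: False}
  {q: True, u: True}


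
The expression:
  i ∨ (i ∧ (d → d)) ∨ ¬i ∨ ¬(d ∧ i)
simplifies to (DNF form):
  True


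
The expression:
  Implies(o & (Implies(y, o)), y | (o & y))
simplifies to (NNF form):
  y | ~o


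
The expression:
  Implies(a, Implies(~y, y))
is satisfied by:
  {y: True, a: False}
  {a: False, y: False}
  {a: True, y: True}


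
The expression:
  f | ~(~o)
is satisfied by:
  {o: True, f: True}
  {o: True, f: False}
  {f: True, o: False}


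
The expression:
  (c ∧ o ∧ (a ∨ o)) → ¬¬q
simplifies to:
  q ∨ ¬c ∨ ¬o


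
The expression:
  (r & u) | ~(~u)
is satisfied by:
  {u: True}


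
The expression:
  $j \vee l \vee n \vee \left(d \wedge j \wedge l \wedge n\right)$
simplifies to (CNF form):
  $j \vee l \vee n$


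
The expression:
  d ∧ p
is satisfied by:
  {p: True, d: True}


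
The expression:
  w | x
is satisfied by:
  {x: True, w: True}
  {x: True, w: False}
  {w: True, x: False}


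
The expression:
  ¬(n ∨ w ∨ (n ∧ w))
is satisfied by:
  {n: False, w: False}


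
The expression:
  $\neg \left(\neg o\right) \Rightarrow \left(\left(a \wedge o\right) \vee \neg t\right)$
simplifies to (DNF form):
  $a \vee \neg o \vee \neg t$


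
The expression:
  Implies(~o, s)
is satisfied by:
  {o: True, s: True}
  {o: True, s: False}
  {s: True, o: False}


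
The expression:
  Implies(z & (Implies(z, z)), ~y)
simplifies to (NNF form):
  ~y | ~z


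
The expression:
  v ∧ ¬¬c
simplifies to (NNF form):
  c ∧ v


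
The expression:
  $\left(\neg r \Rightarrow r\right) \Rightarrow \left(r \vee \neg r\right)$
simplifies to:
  $\text{True}$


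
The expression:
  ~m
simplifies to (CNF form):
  ~m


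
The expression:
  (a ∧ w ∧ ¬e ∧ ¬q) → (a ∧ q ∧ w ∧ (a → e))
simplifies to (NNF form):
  e ∨ q ∨ ¬a ∨ ¬w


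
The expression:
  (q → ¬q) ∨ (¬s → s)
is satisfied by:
  {s: True, q: False}
  {q: False, s: False}
  {q: True, s: True}


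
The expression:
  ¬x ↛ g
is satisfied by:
  {g: True, x: False}
  {x: False, g: False}
  {x: True, g: True}


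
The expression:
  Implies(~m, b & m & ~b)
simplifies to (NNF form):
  m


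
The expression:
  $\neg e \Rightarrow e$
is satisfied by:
  {e: True}


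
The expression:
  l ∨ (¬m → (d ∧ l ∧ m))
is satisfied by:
  {m: True, l: True}
  {m: True, l: False}
  {l: True, m: False}


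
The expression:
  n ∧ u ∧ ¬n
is never true.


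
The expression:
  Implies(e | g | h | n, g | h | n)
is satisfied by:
  {h: True, n: True, g: True, e: False}
  {h: True, n: True, e: False, g: False}
  {h: True, g: True, e: False, n: False}
  {h: True, e: False, g: False, n: False}
  {n: True, g: True, e: False, h: False}
  {n: True, e: False, g: False, h: False}
  {g: True, n: False, e: False, h: False}
  {n: False, e: False, g: False, h: False}
  {n: True, h: True, e: True, g: True}
  {n: True, h: True, e: True, g: False}
  {h: True, e: True, g: True, n: False}
  {h: True, e: True, n: False, g: False}
  {g: True, e: True, n: True, h: False}
  {e: True, n: True, h: False, g: False}
  {e: True, g: True, h: False, n: False}


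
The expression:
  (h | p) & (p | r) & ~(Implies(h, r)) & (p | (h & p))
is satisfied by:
  {h: True, p: True, r: False}


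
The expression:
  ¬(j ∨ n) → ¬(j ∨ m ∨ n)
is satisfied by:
  {n: True, j: True, m: False}
  {n: True, j: False, m: False}
  {j: True, n: False, m: False}
  {n: False, j: False, m: False}
  {n: True, m: True, j: True}
  {n: True, m: True, j: False}
  {m: True, j: True, n: False}


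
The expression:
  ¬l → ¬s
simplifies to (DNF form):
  l ∨ ¬s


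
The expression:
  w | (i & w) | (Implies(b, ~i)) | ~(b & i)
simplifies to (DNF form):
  w | ~b | ~i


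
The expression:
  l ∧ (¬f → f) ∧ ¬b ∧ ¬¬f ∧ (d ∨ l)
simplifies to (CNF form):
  f ∧ l ∧ ¬b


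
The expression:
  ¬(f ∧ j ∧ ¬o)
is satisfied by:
  {o: True, j: False, f: False}
  {o: False, j: False, f: False}
  {f: True, o: True, j: False}
  {f: True, o: False, j: False}
  {j: True, o: True, f: False}
  {j: True, o: False, f: False}
  {j: True, f: True, o: True}


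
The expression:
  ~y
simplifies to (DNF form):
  ~y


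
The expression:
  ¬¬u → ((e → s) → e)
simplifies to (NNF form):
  e ∨ ¬u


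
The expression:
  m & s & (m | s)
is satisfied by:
  {m: True, s: True}


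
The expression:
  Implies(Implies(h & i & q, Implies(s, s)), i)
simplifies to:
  i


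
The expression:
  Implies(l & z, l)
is always true.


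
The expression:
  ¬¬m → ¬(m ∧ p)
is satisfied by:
  {p: False, m: False}
  {m: True, p: False}
  {p: True, m: False}


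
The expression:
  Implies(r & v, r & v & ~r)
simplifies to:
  ~r | ~v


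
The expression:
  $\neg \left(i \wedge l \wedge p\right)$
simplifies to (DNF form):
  $\neg i \vee \neg l \vee \neg p$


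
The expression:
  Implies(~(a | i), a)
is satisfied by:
  {i: True, a: True}
  {i: True, a: False}
  {a: True, i: False}


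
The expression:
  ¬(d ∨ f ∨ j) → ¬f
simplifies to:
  True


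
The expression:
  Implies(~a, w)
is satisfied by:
  {a: True, w: True}
  {a: True, w: False}
  {w: True, a: False}


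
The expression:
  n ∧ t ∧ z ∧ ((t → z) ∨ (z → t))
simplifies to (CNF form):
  n ∧ t ∧ z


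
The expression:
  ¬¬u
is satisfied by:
  {u: True}


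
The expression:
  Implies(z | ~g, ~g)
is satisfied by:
  {g: False, z: False}
  {z: True, g: False}
  {g: True, z: False}


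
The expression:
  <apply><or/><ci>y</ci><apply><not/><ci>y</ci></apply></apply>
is always true.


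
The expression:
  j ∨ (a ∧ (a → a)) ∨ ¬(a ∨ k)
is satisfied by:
  {a: True, j: True, k: False}
  {a: True, j: False, k: False}
  {j: True, a: False, k: False}
  {a: False, j: False, k: False}
  {a: True, k: True, j: True}
  {a: True, k: True, j: False}
  {k: True, j: True, a: False}


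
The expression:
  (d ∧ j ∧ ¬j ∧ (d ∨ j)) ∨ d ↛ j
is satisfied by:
  {d: True, j: False}


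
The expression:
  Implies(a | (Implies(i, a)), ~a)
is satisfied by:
  {a: False}


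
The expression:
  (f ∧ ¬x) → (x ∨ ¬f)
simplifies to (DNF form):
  x ∨ ¬f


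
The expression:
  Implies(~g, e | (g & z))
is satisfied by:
  {e: True, g: True}
  {e: True, g: False}
  {g: True, e: False}


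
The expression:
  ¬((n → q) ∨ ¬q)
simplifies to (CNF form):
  False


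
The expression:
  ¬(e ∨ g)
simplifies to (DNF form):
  ¬e ∧ ¬g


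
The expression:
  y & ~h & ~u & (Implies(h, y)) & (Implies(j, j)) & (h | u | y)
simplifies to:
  y & ~h & ~u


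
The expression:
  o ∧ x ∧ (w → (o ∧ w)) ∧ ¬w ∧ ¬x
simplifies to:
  False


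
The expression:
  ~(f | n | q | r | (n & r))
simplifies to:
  ~f & ~n & ~q & ~r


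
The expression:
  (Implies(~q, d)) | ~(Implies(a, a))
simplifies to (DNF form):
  d | q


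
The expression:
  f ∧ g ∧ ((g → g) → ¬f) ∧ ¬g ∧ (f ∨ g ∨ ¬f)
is never true.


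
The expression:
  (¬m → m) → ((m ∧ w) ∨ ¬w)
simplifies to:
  True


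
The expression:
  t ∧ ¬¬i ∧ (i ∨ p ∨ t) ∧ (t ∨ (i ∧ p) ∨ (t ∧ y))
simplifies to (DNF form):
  i ∧ t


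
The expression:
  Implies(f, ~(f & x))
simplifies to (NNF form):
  ~f | ~x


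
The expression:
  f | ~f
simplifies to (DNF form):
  True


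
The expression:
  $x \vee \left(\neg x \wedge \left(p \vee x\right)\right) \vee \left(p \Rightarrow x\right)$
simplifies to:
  $\text{True}$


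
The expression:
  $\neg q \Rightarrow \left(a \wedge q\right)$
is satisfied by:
  {q: True}


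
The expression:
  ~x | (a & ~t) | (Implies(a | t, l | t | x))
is always true.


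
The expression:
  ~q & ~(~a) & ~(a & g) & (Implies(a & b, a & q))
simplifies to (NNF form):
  a & ~b & ~g & ~q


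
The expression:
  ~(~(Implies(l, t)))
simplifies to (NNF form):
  t | ~l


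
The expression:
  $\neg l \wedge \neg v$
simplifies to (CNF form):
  $\neg l \wedge \neg v$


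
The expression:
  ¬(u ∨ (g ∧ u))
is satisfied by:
  {u: False}


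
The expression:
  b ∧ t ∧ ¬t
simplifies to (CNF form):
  False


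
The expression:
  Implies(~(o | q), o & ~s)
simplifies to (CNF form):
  o | q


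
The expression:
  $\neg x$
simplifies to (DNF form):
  $\neg x$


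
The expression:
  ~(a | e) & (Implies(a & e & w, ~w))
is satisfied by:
  {e: False, a: False}


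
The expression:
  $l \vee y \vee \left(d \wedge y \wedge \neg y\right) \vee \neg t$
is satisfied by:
  {l: True, y: True, t: False}
  {l: True, t: False, y: False}
  {y: True, t: False, l: False}
  {y: False, t: False, l: False}
  {l: True, y: True, t: True}
  {l: True, t: True, y: False}
  {y: True, t: True, l: False}


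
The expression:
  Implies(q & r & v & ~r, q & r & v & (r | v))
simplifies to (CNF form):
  True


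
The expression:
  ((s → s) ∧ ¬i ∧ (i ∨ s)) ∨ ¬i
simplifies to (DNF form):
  ¬i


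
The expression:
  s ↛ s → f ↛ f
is always true.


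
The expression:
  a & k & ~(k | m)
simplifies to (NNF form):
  False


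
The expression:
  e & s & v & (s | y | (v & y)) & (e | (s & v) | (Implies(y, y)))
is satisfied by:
  {e: True, s: True, v: True}


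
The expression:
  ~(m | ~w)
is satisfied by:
  {w: True, m: False}


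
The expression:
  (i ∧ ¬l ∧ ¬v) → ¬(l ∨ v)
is always true.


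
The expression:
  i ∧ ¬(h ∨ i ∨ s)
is never true.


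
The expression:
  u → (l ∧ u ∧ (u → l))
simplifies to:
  l ∨ ¬u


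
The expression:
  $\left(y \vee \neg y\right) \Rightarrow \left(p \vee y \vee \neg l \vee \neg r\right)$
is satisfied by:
  {y: True, p: True, l: False, r: False}
  {y: True, l: False, p: False, r: False}
  {p: True, y: False, l: False, r: False}
  {y: False, l: False, p: False, r: False}
  {r: True, y: True, p: True, l: False}
  {r: True, y: True, l: False, p: False}
  {r: True, p: True, y: False, l: False}
  {r: True, y: False, l: False, p: False}
  {y: True, l: True, p: True, r: False}
  {y: True, l: True, r: False, p: False}
  {l: True, p: True, r: False, y: False}
  {l: True, r: False, p: False, y: False}
  {y: True, l: True, r: True, p: True}
  {y: True, l: True, r: True, p: False}
  {l: True, r: True, p: True, y: False}


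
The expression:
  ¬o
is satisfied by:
  {o: False}


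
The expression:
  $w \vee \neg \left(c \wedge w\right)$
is always true.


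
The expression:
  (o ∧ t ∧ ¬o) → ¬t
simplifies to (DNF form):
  True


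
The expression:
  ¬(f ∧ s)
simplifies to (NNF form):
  ¬f ∨ ¬s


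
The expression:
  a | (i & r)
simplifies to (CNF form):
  (a | i) & (a | r)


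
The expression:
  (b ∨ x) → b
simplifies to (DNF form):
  b ∨ ¬x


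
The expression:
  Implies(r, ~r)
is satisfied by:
  {r: False}


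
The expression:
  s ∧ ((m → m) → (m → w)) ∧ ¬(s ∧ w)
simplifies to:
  s ∧ ¬m ∧ ¬w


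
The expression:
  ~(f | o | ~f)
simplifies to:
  False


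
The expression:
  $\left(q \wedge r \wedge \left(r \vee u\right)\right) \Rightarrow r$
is always true.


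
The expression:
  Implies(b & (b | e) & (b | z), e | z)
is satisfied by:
  {z: True, e: True, b: False}
  {z: True, e: False, b: False}
  {e: True, z: False, b: False}
  {z: False, e: False, b: False}
  {b: True, z: True, e: True}
  {b: True, z: True, e: False}
  {b: True, e: True, z: False}


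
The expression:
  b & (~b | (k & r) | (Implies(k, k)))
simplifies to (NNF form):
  b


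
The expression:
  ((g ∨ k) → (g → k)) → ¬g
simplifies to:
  ¬g ∨ ¬k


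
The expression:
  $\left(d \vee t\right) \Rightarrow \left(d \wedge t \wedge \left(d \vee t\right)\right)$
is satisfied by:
  {t: False, d: False}
  {d: True, t: True}


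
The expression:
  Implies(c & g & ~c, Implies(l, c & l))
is always true.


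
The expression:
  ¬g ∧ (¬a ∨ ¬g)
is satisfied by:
  {g: False}


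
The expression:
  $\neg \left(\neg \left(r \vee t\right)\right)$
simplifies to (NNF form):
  $r \vee t$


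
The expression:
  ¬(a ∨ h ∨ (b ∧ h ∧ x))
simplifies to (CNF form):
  ¬a ∧ ¬h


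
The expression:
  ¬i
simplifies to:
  ¬i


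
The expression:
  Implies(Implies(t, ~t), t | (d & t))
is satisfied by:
  {t: True}


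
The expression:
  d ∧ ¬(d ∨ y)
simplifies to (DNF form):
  False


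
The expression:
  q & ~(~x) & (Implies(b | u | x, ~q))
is never true.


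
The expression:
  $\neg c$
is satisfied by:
  {c: False}


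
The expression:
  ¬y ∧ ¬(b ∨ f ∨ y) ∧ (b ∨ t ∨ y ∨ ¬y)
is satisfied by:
  {y: False, f: False, b: False}


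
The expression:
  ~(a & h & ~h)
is always true.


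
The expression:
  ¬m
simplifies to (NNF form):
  ¬m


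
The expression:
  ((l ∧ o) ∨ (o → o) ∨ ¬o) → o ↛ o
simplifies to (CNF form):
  False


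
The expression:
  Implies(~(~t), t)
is always true.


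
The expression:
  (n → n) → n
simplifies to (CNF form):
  n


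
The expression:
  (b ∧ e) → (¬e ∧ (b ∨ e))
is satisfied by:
  {e: False, b: False}
  {b: True, e: False}
  {e: True, b: False}


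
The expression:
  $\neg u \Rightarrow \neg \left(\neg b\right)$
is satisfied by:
  {b: True, u: True}
  {b: True, u: False}
  {u: True, b: False}


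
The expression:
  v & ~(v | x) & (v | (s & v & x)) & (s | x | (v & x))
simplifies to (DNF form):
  False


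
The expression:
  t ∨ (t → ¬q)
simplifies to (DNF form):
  True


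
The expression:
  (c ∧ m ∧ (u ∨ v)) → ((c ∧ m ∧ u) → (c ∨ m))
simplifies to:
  True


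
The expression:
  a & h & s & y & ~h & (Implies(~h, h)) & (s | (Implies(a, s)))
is never true.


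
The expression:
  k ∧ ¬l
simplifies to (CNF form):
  k ∧ ¬l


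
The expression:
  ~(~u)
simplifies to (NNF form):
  u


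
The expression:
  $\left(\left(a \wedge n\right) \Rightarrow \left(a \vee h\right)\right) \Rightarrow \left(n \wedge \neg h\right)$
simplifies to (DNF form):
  $n \wedge \neg h$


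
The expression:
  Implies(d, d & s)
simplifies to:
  s | ~d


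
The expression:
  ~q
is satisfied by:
  {q: False}


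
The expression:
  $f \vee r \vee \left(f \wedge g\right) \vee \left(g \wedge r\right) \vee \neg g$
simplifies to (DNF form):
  $f \vee r \vee \neg g$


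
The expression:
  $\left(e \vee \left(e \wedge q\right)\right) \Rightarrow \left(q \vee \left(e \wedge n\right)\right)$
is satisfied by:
  {n: True, q: True, e: False}
  {n: True, e: False, q: False}
  {q: True, e: False, n: False}
  {q: False, e: False, n: False}
  {n: True, q: True, e: True}
  {n: True, e: True, q: False}
  {q: True, e: True, n: False}


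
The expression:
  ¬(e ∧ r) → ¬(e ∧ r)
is always true.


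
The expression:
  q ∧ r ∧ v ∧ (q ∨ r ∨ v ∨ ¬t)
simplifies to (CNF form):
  q ∧ r ∧ v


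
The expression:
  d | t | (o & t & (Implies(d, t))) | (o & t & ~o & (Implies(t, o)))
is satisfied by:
  {d: True, t: True}
  {d: True, t: False}
  {t: True, d: False}


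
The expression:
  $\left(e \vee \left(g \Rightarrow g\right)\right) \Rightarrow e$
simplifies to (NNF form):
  $e$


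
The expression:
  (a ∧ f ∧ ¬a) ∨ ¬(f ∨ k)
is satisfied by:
  {f: False, k: False}


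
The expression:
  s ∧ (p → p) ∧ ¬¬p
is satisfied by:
  {p: True, s: True}


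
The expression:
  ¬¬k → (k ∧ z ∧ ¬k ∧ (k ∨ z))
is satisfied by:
  {k: False}


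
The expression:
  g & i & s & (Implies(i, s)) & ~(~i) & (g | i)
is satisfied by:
  {i: True, s: True, g: True}


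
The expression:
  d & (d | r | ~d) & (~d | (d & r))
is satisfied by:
  {r: True, d: True}


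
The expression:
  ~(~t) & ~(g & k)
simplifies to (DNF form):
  (t & ~g) | (t & ~k)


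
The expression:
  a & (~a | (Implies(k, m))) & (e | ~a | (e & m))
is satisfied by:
  {a: True, e: True, m: True, k: False}
  {a: True, e: True, k: False, m: False}
  {a: True, e: True, m: True, k: True}


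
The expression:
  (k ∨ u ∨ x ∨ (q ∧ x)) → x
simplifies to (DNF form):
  x ∨ (¬k ∧ ¬u)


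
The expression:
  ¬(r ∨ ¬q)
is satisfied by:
  {q: True, r: False}


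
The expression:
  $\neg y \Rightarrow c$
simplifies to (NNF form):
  $c \vee y$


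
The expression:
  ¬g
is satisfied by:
  {g: False}


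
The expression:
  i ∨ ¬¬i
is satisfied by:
  {i: True}


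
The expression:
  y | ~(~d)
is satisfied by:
  {y: True, d: True}
  {y: True, d: False}
  {d: True, y: False}


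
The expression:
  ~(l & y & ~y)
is always true.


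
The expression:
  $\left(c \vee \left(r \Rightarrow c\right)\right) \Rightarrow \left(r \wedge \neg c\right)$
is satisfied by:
  {r: True, c: False}


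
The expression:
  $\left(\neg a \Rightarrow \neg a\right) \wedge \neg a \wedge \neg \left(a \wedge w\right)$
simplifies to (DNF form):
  $\neg a$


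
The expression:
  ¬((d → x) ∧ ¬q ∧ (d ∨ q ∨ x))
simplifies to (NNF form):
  q ∨ ¬x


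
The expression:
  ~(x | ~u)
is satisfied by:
  {u: True, x: False}


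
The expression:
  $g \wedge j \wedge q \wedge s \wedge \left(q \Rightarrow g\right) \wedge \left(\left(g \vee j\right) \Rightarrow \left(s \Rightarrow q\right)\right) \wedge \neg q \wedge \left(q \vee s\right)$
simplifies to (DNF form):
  $\text{False}$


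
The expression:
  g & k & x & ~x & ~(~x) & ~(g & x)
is never true.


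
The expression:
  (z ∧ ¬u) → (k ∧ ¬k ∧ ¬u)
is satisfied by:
  {u: True, z: False}
  {z: False, u: False}
  {z: True, u: True}


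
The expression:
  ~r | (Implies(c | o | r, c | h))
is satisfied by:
  {c: True, h: True, r: False}
  {c: True, h: False, r: False}
  {h: True, c: False, r: False}
  {c: False, h: False, r: False}
  {r: True, c: True, h: True}
  {r: True, c: True, h: False}
  {r: True, h: True, c: False}


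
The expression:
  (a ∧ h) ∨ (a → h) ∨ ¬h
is always true.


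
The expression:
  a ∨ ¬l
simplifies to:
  a ∨ ¬l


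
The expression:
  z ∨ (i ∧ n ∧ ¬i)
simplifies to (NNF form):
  z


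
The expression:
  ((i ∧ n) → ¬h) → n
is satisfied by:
  {n: True}


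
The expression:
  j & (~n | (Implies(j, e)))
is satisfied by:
  {e: True, j: True, n: False}
  {j: True, n: False, e: False}
  {n: True, e: True, j: True}


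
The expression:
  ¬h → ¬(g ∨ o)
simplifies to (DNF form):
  h ∨ (¬g ∧ ¬o)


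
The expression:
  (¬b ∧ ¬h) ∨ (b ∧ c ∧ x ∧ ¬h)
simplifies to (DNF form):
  (¬b ∧ ¬h) ∨ (c ∧ x ∧ ¬h) ∨ (c ∧ ¬b ∧ ¬h) ∨ (x ∧ ¬b ∧ ¬h)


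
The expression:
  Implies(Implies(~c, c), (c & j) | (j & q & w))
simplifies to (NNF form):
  j | ~c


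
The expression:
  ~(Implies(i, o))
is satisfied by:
  {i: True, o: False}


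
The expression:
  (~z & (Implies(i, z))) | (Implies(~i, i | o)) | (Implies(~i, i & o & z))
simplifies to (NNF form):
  i | o | ~z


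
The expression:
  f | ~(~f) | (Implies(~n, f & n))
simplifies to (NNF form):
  f | n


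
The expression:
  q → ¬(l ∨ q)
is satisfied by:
  {q: False}


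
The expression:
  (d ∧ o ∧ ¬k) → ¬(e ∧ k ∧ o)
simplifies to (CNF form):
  True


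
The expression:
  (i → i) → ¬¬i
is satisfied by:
  {i: True}


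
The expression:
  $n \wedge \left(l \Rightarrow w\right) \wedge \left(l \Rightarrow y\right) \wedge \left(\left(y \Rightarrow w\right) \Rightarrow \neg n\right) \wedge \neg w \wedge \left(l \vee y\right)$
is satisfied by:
  {y: True, n: True, w: False, l: False}


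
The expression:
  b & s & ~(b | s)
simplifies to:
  False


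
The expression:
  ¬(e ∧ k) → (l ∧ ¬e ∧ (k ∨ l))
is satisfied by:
  {l: True, k: True, e: False}
  {l: True, k: False, e: False}
  {l: True, e: True, k: True}
  {e: True, k: True, l: False}


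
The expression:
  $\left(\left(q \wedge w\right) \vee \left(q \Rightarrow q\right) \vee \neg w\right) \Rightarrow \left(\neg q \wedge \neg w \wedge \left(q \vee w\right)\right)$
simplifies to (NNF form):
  $\text{False}$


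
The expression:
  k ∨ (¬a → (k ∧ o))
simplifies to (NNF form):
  a ∨ k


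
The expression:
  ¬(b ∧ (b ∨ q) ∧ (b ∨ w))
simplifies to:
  ¬b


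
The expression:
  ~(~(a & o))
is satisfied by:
  {a: True, o: True}


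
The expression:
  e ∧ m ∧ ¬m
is never true.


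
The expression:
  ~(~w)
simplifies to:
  w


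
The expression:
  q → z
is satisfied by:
  {z: True, q: False}
  {q: False, z: False}
  {q: True, z: True}


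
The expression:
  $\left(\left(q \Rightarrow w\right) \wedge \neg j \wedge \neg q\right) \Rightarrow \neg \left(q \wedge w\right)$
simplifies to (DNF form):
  $\text{True}$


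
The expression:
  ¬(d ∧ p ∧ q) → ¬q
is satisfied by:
  {p: True, d: True, q: False}
  {p: True, d: False, q: False}
  {d: True, p: False, q: False}
  {p: False, d: False, q: False}
  {q: True, p: True, d: True}


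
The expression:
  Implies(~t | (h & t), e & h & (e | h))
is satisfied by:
  {e: True, t: True, h: False}
  {t: True, h: False, e: False}
  {e: True, h: True, t: True}
  {e: True, h: True, t: False}


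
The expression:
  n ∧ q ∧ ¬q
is never true.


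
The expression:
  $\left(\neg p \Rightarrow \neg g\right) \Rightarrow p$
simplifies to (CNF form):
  $g \vee p$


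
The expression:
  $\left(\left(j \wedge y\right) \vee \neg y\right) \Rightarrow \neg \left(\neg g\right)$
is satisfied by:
  {g: True, y: True, j: False}
  {g: True, y: False, j: False}
  {j: True, g: True, y: True}
  {j: True, g: True, y: False}
  {y: True, j: False, g: False}


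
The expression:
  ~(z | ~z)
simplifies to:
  False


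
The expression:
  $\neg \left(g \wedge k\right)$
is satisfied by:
  {g: False, k: False}
  {k: True, g: False}
  {g: True, k: False}


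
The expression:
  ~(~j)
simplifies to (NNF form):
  j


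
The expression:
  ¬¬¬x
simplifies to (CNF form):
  ¬x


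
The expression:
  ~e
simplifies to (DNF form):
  ~e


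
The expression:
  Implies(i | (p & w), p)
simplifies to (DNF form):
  p | ~i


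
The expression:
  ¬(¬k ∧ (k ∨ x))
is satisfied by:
  {k: True, x: False}
  {x: False, k: False}
  {x: True, k: True}


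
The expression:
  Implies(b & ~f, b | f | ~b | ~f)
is always true.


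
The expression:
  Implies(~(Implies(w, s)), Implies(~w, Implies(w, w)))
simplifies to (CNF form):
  True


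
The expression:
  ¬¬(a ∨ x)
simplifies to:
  a ∨ x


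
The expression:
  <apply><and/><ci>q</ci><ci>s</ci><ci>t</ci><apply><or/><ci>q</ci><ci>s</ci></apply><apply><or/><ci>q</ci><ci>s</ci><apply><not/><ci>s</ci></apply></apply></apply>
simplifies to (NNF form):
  <apply><and/><ci>q</ci><ci>s</ci><ci>t</ci></apply>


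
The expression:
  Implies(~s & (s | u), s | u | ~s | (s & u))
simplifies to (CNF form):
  True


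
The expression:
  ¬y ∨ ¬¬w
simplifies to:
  w ∨ ¬y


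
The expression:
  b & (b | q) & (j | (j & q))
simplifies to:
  b & j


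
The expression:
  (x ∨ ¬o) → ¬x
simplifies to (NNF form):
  ¬x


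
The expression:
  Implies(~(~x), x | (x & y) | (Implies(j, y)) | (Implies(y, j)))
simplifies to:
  True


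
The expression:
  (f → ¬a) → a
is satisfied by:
  {a: True}


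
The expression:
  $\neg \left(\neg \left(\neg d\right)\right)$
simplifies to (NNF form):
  $\neg d$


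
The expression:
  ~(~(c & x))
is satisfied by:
  {c: True, x: True}


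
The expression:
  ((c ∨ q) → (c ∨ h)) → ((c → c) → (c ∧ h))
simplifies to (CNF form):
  (c ∨ q) ∧ (c ∨ ¬h) ∧ (h ∨ ¬c)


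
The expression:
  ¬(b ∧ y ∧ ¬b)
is always true.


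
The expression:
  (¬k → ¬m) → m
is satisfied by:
  {m: True}


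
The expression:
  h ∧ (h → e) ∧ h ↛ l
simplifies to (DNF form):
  e ∧ h ∧ ¬l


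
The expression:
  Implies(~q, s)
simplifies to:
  q | s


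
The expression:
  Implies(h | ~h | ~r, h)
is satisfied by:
  {h: True}


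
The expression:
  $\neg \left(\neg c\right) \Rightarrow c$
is always true.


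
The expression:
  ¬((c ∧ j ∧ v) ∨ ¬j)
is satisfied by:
  {j: True, v: False, c: False}
  {c: True, j: True, v: False}
  {v: True, j: True, c: False}


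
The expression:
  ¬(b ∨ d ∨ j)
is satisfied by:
  {d: False, j: False, b: False}


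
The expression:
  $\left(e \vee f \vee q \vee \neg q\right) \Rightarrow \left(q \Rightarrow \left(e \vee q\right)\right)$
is always true.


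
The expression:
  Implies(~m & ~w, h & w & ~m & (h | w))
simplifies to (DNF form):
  m | w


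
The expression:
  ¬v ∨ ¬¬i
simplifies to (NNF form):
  i ∨ ¬v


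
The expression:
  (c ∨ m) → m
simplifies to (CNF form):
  m ∨ ¬c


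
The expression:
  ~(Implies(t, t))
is never true.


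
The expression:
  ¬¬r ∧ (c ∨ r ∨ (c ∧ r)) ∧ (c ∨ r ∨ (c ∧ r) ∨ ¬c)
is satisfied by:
  {r: True}


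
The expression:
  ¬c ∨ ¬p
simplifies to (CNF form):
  ¬c ∨ ¬p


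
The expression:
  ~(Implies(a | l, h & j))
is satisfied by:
  {a: True, l: True, j: False, h: False}
  {a: True, j: False, h: False, l: False}
  {l: True, j: False, h: False, a: False}
  {a: True, h: True, l: True, j: False}
  {a: True, h: True, j: False, l: False}
  {h: True, l: True, j: False, a: False}
  {l: True, a: True, j: True, h: False}
  {a: True, j: True, h: False, l: False}
  {l: True, j: True, h: False, a: False}


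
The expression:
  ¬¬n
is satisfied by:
  {n: True}


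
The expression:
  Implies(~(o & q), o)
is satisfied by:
  {o: True}


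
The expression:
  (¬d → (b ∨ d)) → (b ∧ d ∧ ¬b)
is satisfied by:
  {d: False, b: False}


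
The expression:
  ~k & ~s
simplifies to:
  ~k & ~s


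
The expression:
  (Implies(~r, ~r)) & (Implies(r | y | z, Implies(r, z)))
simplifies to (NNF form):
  z | ~r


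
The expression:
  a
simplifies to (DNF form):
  a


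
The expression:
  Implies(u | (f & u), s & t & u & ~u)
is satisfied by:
  {u: False}


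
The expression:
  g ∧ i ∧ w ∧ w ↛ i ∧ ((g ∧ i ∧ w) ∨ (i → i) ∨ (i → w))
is never true.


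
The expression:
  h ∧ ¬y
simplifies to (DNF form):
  h ∧ ¬y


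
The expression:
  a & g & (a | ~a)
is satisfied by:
  {a: True, g: True}


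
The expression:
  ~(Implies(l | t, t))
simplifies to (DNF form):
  l & ~t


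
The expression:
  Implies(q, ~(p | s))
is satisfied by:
  {s: False, q: False, p: False}
  {p: True, s: False, q: False}
  {s: True, p: False, q: False}
  {p: True, s: True, q: False}
  {q: True, p: False, s: False}


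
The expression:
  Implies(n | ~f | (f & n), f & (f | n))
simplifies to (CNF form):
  f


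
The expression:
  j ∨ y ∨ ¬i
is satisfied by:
  {y: True, j: True, i: False}
  {y: True, j: False, i: False}
  {j: True, y: False, i: False}
  {y: False, j: False, i: False}
  {y: True, i: True, j: True}
  {y: True, i: True, j: False}
  {i: True, j: True, y: False}


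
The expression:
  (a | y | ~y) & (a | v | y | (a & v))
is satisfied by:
  {a: True, y: True, v: True}
  {a: True, y: True, v: False}
  {a: True, v: True, y: False}
  {a: True, v: False, y: False}
  {y: True, v: True, a: False}
  {y: True, v: False, a: False}
  {v: True, y: False, a: False}


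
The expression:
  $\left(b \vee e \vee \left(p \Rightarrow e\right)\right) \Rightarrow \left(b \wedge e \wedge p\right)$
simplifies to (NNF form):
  $p \wedge \left(b \vee \neg e\right) \wedge \left(e \vee \neg b\right)$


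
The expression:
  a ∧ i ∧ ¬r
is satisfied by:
  {a: True, i: True, r: False}


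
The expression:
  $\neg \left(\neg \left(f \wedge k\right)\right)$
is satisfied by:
  {f: True, k: True}


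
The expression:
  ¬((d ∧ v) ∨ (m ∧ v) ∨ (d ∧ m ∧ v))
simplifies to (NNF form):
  (¬d ∧ ¬m) ∨ ¬v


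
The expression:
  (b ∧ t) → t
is always true.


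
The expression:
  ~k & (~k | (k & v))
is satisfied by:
  {k: False}


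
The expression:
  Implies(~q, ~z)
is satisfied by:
  {q: True, z: False}
  {z: False, q: False}
  {z: True, q: True}


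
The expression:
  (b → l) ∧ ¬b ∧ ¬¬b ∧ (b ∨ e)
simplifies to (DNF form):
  False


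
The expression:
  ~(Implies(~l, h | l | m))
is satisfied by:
  {h: False, l: False, m: False}
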